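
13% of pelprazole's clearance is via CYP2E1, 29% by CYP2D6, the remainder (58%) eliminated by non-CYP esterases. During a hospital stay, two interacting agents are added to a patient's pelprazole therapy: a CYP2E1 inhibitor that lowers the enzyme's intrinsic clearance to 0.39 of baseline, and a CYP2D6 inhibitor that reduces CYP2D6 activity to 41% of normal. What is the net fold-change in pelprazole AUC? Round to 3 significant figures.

The CYP2E1 pathway (13% of clearance) is reduced to 0.39× activity: 0.13 × 0.39 = 0.0507.
The CYP2D6 pathway (29% of clearance) falls to 0.41× activity: 0.29 × 0.41 = 0.1189.
Non-CYP routes (58%) are unchanged.
Relative clearance = 0.0507 + 0.1189 + 0.58 = 0.7496.
AUC ∝ 1/CL: fold-change = 1 / 0.7496 = 1.33.

1.33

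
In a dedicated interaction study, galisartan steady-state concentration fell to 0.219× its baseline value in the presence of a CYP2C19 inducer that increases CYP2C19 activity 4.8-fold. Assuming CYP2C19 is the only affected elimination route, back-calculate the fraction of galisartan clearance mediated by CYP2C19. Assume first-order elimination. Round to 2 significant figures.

0.94

CL'/CL = 1 / 0.219 = 4.566
4.8·fm + (1 − fm) = 4.566
fm = (4.566 − 1) / (4.8 − 1) = 0.94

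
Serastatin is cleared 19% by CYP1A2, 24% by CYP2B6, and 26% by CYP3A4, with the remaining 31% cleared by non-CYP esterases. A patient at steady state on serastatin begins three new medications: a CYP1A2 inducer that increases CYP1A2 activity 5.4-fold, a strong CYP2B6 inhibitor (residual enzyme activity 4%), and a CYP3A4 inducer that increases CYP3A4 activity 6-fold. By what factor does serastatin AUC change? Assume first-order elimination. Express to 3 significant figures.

The CYP1A2 pathway (19% of clearance) rises to 5.4× activity: 0.19 × 5.4 = 1.026.
The CYP2B6 pathway (24% of clearance) is reduced to 0.04× activity: 0.24 × 0.04 = 0.0096.
The CYP3A4 pathway (26% of clearance) is boosted to 6× activity: 0.26 × 6 = 1.56.
The remaining 31% of clearance is unaffected.
CL_new/CL_old = 1.026 + 0.0096 + 1.56 + 0.31 = 2.9056.
Because AUC varies inversely with clearance, the combined effect is 1 / 2.9056 = 0.344.

0.344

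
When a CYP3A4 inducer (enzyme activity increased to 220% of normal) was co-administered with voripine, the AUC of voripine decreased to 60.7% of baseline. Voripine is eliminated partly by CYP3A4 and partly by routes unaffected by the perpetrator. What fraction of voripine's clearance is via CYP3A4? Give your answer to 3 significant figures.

0.540

Let x = fm,CYP3A4. Because AUC ∝ 1/CL, relative clearance rose to 1/0.607 = 1.647.
Only the CYP3A4 route changed, so 1.647 = x·2.2 + (1 − x), giving x = 0.540.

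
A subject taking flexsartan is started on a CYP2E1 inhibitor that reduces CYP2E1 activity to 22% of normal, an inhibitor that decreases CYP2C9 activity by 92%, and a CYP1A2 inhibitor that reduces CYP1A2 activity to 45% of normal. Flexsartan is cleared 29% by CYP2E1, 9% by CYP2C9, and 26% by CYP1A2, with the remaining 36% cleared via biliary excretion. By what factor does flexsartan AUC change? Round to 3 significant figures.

The CYP2E1 pathway (29% of clearance) drops to 0.22× activity: 0.29 × 0.22 = 0.0638.
The CYP2C9 pathway (9% of clearance) is reduced to 0.08× activity: 0.09 × 0.08 = 0.0072.
The CYP1A2 pathway (26% of clearance) drops to 0.45× activity: 0.26 × 0.45 = 0.117.
The remaining 36% of clearance is unaffected.
CL_new/CL_old = 0.0638 + 0.0072 + 0.117 + 0.36 = 0.548.
Net AUC ratio = 1 / 0.548 = 1.82.

1.82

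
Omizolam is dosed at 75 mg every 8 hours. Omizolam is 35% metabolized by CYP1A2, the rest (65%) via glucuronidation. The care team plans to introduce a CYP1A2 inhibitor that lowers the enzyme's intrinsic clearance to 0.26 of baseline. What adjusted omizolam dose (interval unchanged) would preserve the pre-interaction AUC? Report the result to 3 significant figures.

55.6 mg

The CYP1A2 pathway (35% of clearance) is reduced to 0.26× activity: 0.35 × 0.26 = 0.091.
Non-CYP routes (65%) are unchanged.
CL_new/CL_old = 0.091 + 0.65 = 0.741.
Exposure is unchanged when dose changes in proportion to clearance. New dose = 75 mg × 0.741 = 55.6 mg.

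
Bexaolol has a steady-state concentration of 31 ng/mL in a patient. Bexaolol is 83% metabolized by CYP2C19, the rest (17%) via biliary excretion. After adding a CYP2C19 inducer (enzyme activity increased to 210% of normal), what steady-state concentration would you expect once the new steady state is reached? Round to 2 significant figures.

16 ng/mL

CYP2C19: 0.83 × 2.1 = 1.743
Other: 0.17 (unchanged)
Relative clearance = 1.743 + 0.17 = 1.913.
Steady-state concentration ∝ 1/CL, so new value = 31 / 1.913 = 16 ng/mL.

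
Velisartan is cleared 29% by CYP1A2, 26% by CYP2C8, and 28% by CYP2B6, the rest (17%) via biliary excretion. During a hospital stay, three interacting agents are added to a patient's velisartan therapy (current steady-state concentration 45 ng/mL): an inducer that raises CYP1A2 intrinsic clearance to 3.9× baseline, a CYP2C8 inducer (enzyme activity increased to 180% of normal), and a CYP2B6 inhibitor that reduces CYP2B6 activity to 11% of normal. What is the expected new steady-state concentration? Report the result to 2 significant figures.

25 ng/mL

The CYP1A2 pathway (29% of clearance) rises to 3.9× activity: 0.29 × 3.9 = 1.131.
The CYP2C8 pathway (26% of clearance) increases to 1.8× activity: 0.26 × 1.8 = 0.468.
The CYP2B6 pathway (28% of clearance) drops to 0.11× activity: 0.28 × 0.11 = 0.0308.
Non-CYP routes (17%) are unchanged.
New clearance relative to baseline: 1.131 + 0.468 + 0.0308 + 0.17 = 1.7998.
Dividing the baseline by the relative clearance: 45 / 1.7998 = 25 ng/mL.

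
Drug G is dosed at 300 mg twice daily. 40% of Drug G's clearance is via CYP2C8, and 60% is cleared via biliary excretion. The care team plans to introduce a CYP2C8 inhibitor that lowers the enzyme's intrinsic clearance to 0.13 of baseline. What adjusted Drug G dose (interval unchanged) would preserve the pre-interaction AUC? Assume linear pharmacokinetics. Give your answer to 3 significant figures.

196 mg

CYP2C8: 0.4 × 0.13 = 0.052
Other: 0.6 (unchanged)
Relative clearance = 0.052 + 0.6 = 0.652.
Exposure is unchanged when dose changes in proportion to clearance. New dose = 300 mg × 0.652 = 196 mg.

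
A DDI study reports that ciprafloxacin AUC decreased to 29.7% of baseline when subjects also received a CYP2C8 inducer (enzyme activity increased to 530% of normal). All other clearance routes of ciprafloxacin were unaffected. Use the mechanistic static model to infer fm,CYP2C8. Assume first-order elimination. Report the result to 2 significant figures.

CL'/CL = 1 / 0.297 = 3.367
5.3·fm + (1 − fm) = 3.367
fm = (3.367 − 1) / (5.3 − 1) = 0.55

0.55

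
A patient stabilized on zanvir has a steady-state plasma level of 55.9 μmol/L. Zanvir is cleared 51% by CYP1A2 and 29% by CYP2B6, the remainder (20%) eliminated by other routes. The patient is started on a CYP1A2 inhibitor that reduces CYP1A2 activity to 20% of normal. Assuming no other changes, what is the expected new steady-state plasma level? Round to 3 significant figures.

CYP1A2: 0.51 × 0.2 = 0.102
CYP2B6: 0.29 (unchanged)
Other: 0.2 (unchanged)
Relative clearance = 0.102 + 0.29 + 0.2 = 0.592.
New steady-state plasma level = baseline ÷ relative clearance = 55.9 / 0.592 = 94.4 μmol/L.

94.4 μmol/L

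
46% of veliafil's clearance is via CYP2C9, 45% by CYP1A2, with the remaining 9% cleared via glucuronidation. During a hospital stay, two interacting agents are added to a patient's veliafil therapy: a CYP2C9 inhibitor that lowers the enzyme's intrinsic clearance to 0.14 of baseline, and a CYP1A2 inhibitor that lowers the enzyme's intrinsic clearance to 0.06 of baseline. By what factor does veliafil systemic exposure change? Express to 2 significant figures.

5.5

The CYP2C9 pathway (46% of clearance) drops to 0.14× activity: 0.46 × 0.14 = 0.0644.
The CYP1A2 pathway (45% of clearance) drops to 0.06× activity: 0.45 × 0.06 = 0.027.
The remaining 9% of clearance is unaffected.
Relative clearance = 0.0644 + 0.027 + 0.09 = 0.1814.
Systemic exposure ∝ 1/CL: fold-change = 1 / 0.1814 = 5.5.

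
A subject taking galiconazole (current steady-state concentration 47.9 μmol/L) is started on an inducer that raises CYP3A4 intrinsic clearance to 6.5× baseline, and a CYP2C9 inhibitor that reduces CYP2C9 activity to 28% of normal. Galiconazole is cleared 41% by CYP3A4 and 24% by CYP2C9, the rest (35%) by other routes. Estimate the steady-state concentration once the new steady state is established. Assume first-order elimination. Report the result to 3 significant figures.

15.5 μmol/L

The CYP3A4 pathway (41% of clearance) increases to 6.5× activity: 0.41 × 6.5 = 2.665.
The CYP2C9 pathway (24% of clearance) is reduced to 0.28× activity: 0.24 × 0.28 = 0.0672.
Non-CYP routes (35%) are unchanged.
CL_new/CL_old = 2.665 + 0.0672 + 0.35 = 3.0822.
New steady-state concentration = 47.9 / 3.0822 = 15.5 μmol/L (concentration scales inversely with clearance).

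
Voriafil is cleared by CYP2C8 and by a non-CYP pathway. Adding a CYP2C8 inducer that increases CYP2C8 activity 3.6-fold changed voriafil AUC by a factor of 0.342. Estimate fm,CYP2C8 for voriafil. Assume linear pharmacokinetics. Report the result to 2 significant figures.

0.74

CL'/CL = 1 / 0.342 = 2.924
3.6·fm + (1 − fm) = 2.924
fm = (2.924 − 1) / (3.6 − 1) = 0.74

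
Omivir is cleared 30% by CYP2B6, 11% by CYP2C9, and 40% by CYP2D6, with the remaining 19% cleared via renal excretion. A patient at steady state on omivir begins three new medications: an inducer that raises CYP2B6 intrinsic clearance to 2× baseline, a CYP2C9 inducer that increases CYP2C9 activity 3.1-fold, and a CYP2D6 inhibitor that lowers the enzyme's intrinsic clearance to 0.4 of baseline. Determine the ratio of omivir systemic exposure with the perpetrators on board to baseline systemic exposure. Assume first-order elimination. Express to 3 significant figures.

The CYP2B6 pathway (30% of clearance) increases to 2× activity: 0.3 × 2 = 0.6.
The CYP2C9 pathway (11% of clearance) is boosted to 3.1× activity: 0.11 × 3.1 = 0.341.
The CYP2D6 pathway (40% of clearance) falls to 0.4× activity: 0.4 × 0.4 = 0.16.
Non-CYP routes (19%) are unchanged.
New clearance relative to baseline: 0.6 + 0.341 + 0.16 + 0.19 = 1.291.
Systemic exposure ∝ 1/CL: fold-change = 1 / 1.291 = 0.775.

0.775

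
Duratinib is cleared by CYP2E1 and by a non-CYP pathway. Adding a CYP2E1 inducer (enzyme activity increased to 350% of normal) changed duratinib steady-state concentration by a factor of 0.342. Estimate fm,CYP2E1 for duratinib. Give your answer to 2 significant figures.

0.77

Write x for the fraction cleared via CYP2E1. The observed steady-state concentration change means clearance rose to 1/0.342 = 2.924 of baseline.
Only the CYP2E1 route changed, so 2.924 = x·3.5 + (1 − x), giving x = 0.77.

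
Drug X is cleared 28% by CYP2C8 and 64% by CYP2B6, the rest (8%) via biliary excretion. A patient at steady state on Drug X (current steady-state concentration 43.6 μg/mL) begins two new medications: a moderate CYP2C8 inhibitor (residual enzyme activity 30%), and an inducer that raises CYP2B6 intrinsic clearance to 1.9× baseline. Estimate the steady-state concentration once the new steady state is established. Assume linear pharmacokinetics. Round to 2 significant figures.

32 μg/mL

CYP2C8: 0.28 × 0.3 = 0.084
CYP2B6: 0.64 × 1.9 = 1.216
Other: 0.08 (unchanged)
CL_new/CL_old = 0.084 + 1.216 + 0.08 = 1.38.
Steady-state concentration ∝ 1/CL: new value = 43.6 / 1.38 = 32 μg/mL.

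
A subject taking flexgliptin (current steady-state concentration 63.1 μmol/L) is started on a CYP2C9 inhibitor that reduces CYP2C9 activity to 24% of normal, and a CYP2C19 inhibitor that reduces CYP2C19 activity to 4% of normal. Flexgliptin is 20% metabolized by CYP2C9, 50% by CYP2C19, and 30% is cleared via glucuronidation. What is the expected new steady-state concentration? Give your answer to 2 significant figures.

1.7 × 10² μmol/L

The CYP2C9 pathway (20% of clearance) drops to 0.24× activity: 0.2 × 0.24 = 0.048.
The CYP2C19 pathway (50% of clearance) falls to 0.04× activity: 0.5 × 0.04 = 0.02.
Non-CYP routes (30%) are unchanged.
CL_new/CL_old = 0.048 + 0.02 + 0.3 = 0.368.
Dividing the baseline by the relative clearance: 63.1 / 0.368 = 1.7 × 10² μmol/L.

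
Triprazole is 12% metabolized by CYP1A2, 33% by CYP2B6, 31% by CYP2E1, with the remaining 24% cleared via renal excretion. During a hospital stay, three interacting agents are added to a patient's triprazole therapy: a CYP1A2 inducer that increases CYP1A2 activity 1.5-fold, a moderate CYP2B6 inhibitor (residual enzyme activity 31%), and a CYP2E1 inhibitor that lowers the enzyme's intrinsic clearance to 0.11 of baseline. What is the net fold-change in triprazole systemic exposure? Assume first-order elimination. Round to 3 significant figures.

1.80

The CYP1A2 pathway (12% of clearance) is boosted to 1.5× activity: 0.12 × 1.5 = 0.18.
The CYP2B6 pathway (33% of clearance) falls to 0.31× activity: 0.33 × 0.31 = 0.1023.
The CYP2E1 pathway (31% of clearance) drops to 0.11× activity: 0.31 × 0.11 = 0.0341.
Non-CYP routes (24%) are unchanged.
CL_new/CL_old = 0.18 + 0.1023 + 0.0341 + 0.24 = 0.5564.
Because systemic exposure varies inversely with clearance, the combined effect is 1 / 0.5564 = 1.80.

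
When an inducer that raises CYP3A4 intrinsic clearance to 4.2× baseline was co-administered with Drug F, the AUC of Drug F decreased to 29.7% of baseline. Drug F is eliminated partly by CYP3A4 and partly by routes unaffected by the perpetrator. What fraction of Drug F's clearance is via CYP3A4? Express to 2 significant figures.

0.74

Let x = fm,CYP3A4. Because AUC ∝ 1/CL, relative clearance rose to 1/0.297 = 3.367.
Setting x·4.2 + (1 − x) = 3.367 and solving: x = (3.367 − 1)/(4.2 − 1) = 0.74.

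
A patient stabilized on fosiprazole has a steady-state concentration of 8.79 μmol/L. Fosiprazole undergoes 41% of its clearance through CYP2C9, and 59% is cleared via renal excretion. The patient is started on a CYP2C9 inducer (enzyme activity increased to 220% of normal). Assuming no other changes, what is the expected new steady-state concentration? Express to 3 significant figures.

5.89 μmol/L

CYP2C9: 0.41 × 2.2 = 0.902
Other: 0.59 (unchanged)
Relative clearance = 0.902 + 0.59 = 1.492.
With dosing unchanged, steady-state concentration scales as 1/CL: 8.79 / 1.492 = 5.89 μmol/L.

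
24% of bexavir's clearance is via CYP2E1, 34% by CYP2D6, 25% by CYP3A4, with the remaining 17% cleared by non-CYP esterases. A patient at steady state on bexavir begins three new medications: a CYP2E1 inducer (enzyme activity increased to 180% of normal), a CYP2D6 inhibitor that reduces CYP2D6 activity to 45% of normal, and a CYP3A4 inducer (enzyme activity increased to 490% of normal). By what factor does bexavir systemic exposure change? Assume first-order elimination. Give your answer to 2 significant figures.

The CYP2E1 pathway (24% of clearance) increases to 1.8× activity: 0.24 × 1.8 = 0.432.
The CYP2D6 pathway (34% of clearance) drops to 0.45× activity: 0.34 × 0.45 = 0.153.
The CYP3A4 pathway (25% of clearance) increases to 4.9× activity: 0.25 × 4.9 = 1.225.
Non-CYP routes (17%) are unchanged.
Relative clearance = 0.432 + 0.153 + 1.225 + 0.17 = 1.98.
Because systemic exposure varies inversely with clearance, the combined effect is 1 / 1.98 = 0.51.

0.51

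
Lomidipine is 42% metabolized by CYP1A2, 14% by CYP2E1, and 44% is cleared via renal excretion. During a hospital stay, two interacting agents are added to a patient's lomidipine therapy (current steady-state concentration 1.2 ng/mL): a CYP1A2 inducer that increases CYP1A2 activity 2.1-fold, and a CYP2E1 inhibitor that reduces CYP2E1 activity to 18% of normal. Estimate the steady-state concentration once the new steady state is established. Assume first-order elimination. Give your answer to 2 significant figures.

The CYP1A2 pathway (42% of clearance) rises to 2.1× activity: 0.42 × 2.1 = 0.882.
The CYP2E1 pathway (14% of clearance) drops to 0.18× activity: 0.14 × 0.18 = 0.0252.
The remaining 44% of clearance is unaffected.
CL_new/CL_old = 0.882 + 0.0252 + 0.44 = 1.3472.
New steady-state concentration = 1.2 / 1.3472 = 0.89 ng/mL (concentration scales inversely with clearance).

0.89 ng/mL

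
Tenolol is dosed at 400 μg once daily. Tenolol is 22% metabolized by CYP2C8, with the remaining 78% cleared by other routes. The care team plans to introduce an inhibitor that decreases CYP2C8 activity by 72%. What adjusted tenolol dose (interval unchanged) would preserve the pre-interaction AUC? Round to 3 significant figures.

337 μg

The CYP2C8 pathway (22% of clearance) falls to 0.28× activity: 0.22 × 0.28 = 0.0616.
Non-CYP routes (78%) are unchanged.
New clearance relative to baseline: 0.0616 + 0.78 = 0.8416.
To maintain the same steady-state level, dose must scale with clearance: new dose = 400 × 0.8416 = 337 μg.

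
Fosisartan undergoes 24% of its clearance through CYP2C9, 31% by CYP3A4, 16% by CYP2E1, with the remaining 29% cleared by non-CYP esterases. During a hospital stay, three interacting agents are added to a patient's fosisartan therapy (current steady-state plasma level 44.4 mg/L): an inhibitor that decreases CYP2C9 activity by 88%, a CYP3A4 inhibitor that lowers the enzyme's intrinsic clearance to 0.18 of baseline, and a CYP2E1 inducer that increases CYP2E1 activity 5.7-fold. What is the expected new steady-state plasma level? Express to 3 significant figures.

The CYP2C9 pathway (24% of clearance) drops to 0.12× activity: 0.24 × 0.12 = 0.0288.
The CYP3A4 pathway (31% of clearance) falls to 0.18× activity: 0.31 × 0.18 = 0.0558.
The CYP2E1 pathway (16% of clearance) is boosted to 5.7× activity: 0.16 × 5.7 = 0.912.
Non-CYP routes (29%) are unchanged.
Relative clearance = 0.0288 + 0.0558 + 0.912 + 0.29 = 1.2866.
Dividing the baseline by the relative clearance: 44.4 / 1.2866 = 34.5 mg/L.

34.5 mg/L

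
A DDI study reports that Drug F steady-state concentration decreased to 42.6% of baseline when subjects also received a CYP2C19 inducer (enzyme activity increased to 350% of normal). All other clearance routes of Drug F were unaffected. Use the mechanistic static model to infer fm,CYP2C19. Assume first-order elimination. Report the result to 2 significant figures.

0.54

Let x = fm,CYP2C19. Because steady-state concentration ∝ 1/CL, relative clearance rose to 1/0.426 = 2.347.
Setting x·3.5 + (1 − x) = 2.347 and solving: x = (2.347 − 1)/(3.5 − 1) = 0.54.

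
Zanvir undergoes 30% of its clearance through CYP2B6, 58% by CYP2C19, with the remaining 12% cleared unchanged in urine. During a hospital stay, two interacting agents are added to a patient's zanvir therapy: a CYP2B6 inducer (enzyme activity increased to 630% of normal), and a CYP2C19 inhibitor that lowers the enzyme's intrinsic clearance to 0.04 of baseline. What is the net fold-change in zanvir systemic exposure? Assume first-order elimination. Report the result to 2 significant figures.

The CYP2B6 pathway (30% of clearance) increases to 6.3× activity: 0.3 × 6.3 = 1.89.
The CYP2C19 pathway (58% of clearance) is reduced to 0.04× activity: 0.58 × 0.04 = 0.0232.
Non-CYP routes (12%) are unchanged.
CL_new/CL_old = 1.89 + 0.0232 + 0.12 = 2.0332.
Because systemic exposure varies inversely with clearance, the combined effect is 1 / 2.0332 = 0.49.

0.49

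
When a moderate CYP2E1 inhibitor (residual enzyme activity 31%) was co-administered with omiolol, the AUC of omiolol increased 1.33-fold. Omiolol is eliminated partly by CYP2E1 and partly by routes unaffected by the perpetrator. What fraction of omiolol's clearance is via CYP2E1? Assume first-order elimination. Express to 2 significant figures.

0.36

CL'/CL = 1 / 1.33 = 0.7519
0.31·fm + (1 − fm) = 0.7519
fm = (0.7519 − 1) / (0.31 − 1) = 0.36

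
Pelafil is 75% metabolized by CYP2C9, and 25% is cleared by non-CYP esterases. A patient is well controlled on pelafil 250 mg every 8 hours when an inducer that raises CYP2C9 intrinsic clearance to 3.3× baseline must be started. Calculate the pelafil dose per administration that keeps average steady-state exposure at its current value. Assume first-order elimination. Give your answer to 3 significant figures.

The CYP2C9 pathway (75% of clearance) increases to 3.3× activity: 0.75 × 3.3 = 2.475.
Non-CYP routes (25%) are unchanged.
Relative clearance = 2.475 + 0.25 = 2.725.
Css,avg = (dose rate)/CL, so holding Css fixed requires dose ∝ CL: 250 × 2.725 = 681 mg.

681 mg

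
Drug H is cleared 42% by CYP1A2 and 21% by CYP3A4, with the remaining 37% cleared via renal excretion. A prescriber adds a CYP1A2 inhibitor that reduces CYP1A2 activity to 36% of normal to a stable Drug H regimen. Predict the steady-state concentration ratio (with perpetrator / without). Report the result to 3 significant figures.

1.37

The CYP1A2 pathway (42% of clearance) falls to 0.36× activity: 0.42 × 0.36 = 0.1512.
CYP3A4 (21%) and the residual 37% are unaffected.
CL_new/CL_old = 0.1512 + 0.21 + 0.37 = 0.7312.
Steady-state concentration is inversely proportional to clearance, so the fold-change is 1 / 0.7312 = 1.37.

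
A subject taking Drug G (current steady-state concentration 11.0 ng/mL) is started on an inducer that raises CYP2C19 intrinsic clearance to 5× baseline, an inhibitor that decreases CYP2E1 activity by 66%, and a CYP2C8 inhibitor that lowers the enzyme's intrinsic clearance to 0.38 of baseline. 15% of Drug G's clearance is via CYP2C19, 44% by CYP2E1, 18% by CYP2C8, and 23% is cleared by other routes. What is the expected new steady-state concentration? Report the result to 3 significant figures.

CYP2C19: 0.15 × 5 = 0.75
CYP2E1: 0.44 × 0.34 = 0.1496
CYP2C8: 0.18 × 0.38 = 0.0684
Other: 0.23 (unchanged)
Relative clearance = 0.75 + 0.1496 + 0.0684 + 0.23 = 1.198.
Steady-state concentration ∝ 1/CL: new value = 11.0 / 1.198 = 9.18 ng/mL.

9.18 ng/mL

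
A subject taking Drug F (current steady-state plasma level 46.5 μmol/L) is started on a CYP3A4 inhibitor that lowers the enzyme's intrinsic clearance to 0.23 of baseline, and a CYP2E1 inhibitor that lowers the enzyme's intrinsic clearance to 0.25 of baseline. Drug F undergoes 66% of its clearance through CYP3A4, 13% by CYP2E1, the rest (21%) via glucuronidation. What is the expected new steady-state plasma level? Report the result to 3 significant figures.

CYP3A4: 0.66 × 0.23 = 0.1518
CYP2E1: 0.13 × 0.25 = 0.0325
Other: 0.21 (unchanged)
New clearance relative to baseline: 0.1518 + 0.0325 + 0.21 = 0.3943.
Dividing the baseline by the relative clearance: 46.5 / 0.3943 = 118 μmol/L.

118 μmol/L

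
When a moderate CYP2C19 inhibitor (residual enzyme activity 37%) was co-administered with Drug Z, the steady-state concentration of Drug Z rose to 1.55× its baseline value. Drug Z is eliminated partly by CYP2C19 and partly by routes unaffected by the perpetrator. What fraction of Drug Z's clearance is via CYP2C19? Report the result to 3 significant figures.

0.563

CL'/CL = 1 / 1.55 = 0.6452
0.37·fm + (1 − fm) = 0.6452
fm = (0.6452 − 1) / (0.37 − 1) = 0.563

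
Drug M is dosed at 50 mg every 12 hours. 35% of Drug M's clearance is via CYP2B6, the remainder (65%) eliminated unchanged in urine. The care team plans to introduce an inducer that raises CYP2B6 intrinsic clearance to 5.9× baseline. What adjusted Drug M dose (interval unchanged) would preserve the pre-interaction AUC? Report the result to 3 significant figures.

CYP2B6: 0.35 × 5.9 = 2.065
Other: 0.65 (unchanged)
Relative clearance = 2.065 + 0.65 = 2.715.
Css,avg = (dose rate)/CL, so holding Css fixed requires dose ∝ CL: 50 × 2.715 = 136 mg.

136 mg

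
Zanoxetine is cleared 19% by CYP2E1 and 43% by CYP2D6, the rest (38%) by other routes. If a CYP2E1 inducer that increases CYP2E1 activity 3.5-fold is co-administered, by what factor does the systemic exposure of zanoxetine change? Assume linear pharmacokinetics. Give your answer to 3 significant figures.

0.678

The CYP2E1 pathway (19% of clearance) rises to 3.5× activity: 0.19 × 3.5 = 0.665.
CYP2D6 (43%) and the residual 38% are unaffected.
CL_new/CL_old = 0.665 + 0.43 + 0.38 = 1.475.
Systemic exposure is inversely proportional to clearance, so the fold-change is 1 / 1.475 = 0.678.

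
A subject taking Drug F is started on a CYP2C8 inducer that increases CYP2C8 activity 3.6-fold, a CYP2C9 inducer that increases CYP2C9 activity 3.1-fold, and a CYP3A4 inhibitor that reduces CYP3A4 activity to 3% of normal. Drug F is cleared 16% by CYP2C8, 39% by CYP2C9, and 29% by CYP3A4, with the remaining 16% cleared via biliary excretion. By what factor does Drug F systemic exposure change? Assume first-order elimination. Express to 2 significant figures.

CYP2C8: 0.16 × 3.6 = 0.576
CYP2C9: 0.39 × 3.1 = 1.209
CYP3A4: 0.29 × 0.03 = 0.0087
Other: 0.16 (unchanged)
New clearance relative to baseline: 0.576 + 1.209 + 0.0087 + 0.16 = 1.9537.
Because systemic exposure varies inversely with clearance, the combined effect is 1 / 1.9537 = 0.51.

0.51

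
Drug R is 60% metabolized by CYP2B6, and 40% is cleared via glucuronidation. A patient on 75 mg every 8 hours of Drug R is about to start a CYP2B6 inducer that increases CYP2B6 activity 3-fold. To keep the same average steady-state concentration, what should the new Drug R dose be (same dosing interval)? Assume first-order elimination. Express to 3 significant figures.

The CYP2B6 pathway (60% of clearance) is boosted to 3× activity: 0.6 × 3 = 1.8.
Non-CYP routes (40%) are unchanged.
CL_new/CL_old = 1.8 + 0.4 = 2.2.
Css,avg = (dose rate)/CL, so holding Css fixed requires dose ∝ CL: 75 × 2.2 = 165 mg.

165 mg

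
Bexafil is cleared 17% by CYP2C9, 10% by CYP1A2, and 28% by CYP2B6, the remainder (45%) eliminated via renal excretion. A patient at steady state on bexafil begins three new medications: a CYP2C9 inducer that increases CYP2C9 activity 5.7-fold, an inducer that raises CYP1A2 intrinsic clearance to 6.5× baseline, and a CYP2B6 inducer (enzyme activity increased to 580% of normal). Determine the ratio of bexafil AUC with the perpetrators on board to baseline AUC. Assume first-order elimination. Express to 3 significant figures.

CYP2C9: 0.17 × 5.7 = 0.969
CYP1A2: 0.1 × 6.5 = 0.65
CYP2B6: 0.28 × 5.8 = 1.624
Other: 0.45 (unchanged)
CL_new/CL_old = 0.969 + 0.65 + 1.624 + 0.45 = 3.693.
Because AUC varies inversely with clearance, the combined effect is 1 / 3.693 = 0.271.

0.271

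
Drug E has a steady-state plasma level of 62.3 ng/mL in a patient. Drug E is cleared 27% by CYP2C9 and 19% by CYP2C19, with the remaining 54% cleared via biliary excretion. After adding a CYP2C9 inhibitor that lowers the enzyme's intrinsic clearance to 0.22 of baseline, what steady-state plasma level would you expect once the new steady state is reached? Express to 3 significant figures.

The CYP2C9 pathway (27% of clearance) drops to 0.22× activity: 0.27 × 0.22 = 0.0594.
CYP2C19 (19%) and the residual 54% are unaffected.
Relative clearance = 0.0594 + 0.19 + 0.54 = 0.7894.
Steady-state plasma level ∝ 1/CL, so new value = 62.3 / 0.7894 = 78.9 ng/mL.

78.9 ng/mL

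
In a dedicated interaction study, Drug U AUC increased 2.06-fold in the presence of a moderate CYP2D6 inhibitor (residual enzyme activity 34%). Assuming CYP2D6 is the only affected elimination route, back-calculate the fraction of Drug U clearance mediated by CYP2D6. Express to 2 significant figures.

0.78

Let x = fm,CYP2D6. Because AUC ∝ 1/CL, relative clearance fell to 1/2.06 = 0.4854.
Only the CYP2D6 route changed, so 0.4854 = x·0.34 + (1 − x), giving x = 0.78.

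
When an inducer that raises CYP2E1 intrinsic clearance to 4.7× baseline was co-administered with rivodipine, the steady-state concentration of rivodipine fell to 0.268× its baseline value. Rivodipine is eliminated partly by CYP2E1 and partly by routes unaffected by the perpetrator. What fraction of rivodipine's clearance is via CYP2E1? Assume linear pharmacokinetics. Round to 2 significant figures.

Write x for the fraction cleared via CYP2E1. The observed steady-state concentration change means clearance rose to 1/0.268 = 3.731 of baseline.
Only the CYP2E1 route changed, so 3.731 = x·4.7 + (1 − x), giving x = 0.74.

0.74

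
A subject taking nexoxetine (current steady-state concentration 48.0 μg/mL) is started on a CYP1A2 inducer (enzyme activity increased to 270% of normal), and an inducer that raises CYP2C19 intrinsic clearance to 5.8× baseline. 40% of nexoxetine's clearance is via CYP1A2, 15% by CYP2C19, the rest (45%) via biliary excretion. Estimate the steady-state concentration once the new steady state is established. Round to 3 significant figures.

20.0 μg/mL

The CYP1A2 pathway (40% of clearance) increases to 2.7× activity: 0.4 × 2.7 = 1.08.
The CYP2C19 pathway (15% of clearance) is boosted to 5.8× activity: 0.15 × 5.8 = 0.87.
The remaining 45% of clearance is unaffected.
Relative clearance = 1.08 + 0.87 + 0.45 = 2.4.
Dividing the baseline by the relative clearance: 48.0 / 2.4 = 20.0 μg/mL.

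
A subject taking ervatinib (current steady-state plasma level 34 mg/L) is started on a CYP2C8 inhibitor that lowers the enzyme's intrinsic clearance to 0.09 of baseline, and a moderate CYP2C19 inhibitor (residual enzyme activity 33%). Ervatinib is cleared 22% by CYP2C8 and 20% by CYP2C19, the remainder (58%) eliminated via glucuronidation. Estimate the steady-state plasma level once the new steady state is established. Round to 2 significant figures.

51 mg/L

The CYP2C8 pathway (22% of clearance) drops to 0.09× activity: 0.22 × 0.09 = 0.0198.
The CYP2C19 pathway (20% of clearance) falls to 0.33× activity: 0.2 × 0.33 = 0.066.
Non-CYP routes (58%) are unchanged.
Relative clearance = 0.0198 + 0.066 + 0.58 = 0.6658.
Dividing the baseline by the relative clearance: 34 / 0.6658 = 51 mg/L.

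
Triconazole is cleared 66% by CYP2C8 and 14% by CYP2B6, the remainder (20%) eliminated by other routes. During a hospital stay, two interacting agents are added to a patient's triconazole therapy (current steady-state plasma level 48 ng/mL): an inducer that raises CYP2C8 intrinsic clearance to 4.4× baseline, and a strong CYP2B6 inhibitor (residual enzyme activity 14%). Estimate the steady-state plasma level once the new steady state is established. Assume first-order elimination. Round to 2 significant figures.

15 ng/mL

The CYP2C8 pathway (66% of clearance) rises to 4.4× activity: 0.66 × 4.4 = 2.904.
The CYP2B6 pathway (14% of clearance) is reduced to 0.14× activity: 0.14 × 0.14 = 0.0196.
Non-CYP routes (20%) are unchanged.
CL_new/CL_old = 2.904 + 0.0196 + 0.2 = 3.1236.
New steady-state plasma level = 48 / 3.1236 = 15 ng/mL (concentration scales inversely with clearance).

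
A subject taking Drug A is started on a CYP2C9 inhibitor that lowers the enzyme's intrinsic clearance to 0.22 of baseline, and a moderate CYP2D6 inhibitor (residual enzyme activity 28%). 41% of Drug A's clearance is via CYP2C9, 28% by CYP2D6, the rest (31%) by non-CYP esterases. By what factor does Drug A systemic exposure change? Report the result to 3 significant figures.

The CYP2C9 pathway (41% of clearance) falls to 0.22× activity: 0.41 × 0.22 = 0.0902.
The CYP2D6 pathway (28% of clearance) is reduced to 0.28× activity: 0.28 × 0.28 = 0.0784.
The remaining 31% of clearance is unaffected.
New clearance relative to baseline: 0.0902 + 0.0784 + 0.31 = 0.4786.
Net systemic exposure ratio = 1 / 0.4786 = 2.09.

2.09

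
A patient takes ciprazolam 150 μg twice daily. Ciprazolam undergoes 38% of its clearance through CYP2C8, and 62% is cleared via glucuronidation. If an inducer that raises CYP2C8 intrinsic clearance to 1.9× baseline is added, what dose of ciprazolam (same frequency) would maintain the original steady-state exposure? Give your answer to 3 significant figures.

201 μg

CYP2C8: 0.38 × 1.9 = 0.722
Other: 0.62 (unchanged)
New clearance relative to baseline: 0.722 + 0.62 = 1.342.
To maintain the same steady-state level, dose must scale with clearance: new dose = 150 × 1.342 = 201 μg.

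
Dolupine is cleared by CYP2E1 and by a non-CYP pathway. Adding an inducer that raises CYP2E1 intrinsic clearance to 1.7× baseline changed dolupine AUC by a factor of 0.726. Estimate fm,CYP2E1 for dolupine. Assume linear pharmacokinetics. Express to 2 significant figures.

CL'/CL = 1 / 0.726 = 1.377
1.7·fm + (1 − fm) = 1.377
fm = (1.377 − 1) / (1.7 − 1) = 0.54

0.54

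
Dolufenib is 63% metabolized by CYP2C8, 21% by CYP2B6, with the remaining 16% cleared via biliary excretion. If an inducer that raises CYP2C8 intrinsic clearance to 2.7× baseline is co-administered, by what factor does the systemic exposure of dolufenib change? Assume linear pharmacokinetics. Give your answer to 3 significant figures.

0.483

The CYP2C8 pathway (63% of clearance) increases to 2.7× activity: 0.63 × 2.7 = 1.701.
CYP2B6 (21%) and the residual 16% are unaffected.
Relative clearance = 1.701 + 0.21 + 0.16 = 2.071.
Systemic exposure is inversely proportional to clearance, so the fold-change is 1 / 2.071 = 0.483.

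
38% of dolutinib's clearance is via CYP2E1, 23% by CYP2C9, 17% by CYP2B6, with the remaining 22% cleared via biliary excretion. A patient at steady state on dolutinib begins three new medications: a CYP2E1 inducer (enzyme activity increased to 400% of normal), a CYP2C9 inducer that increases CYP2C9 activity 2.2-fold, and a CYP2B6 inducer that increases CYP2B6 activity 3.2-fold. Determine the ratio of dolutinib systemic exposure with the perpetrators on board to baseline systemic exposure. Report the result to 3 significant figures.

0.358

The CYP2E1 pathway (38% of clearance) rises to 4× activity: 0.38 × 4 = 1.52.
The CYP2C9 pathway (23% of clearance) rises to 2.2× activity: 0.23 × 2.2 = 0.506.
The CYP2B6 pathway (17% of clearance) is boosted to 3.2× activity: 0.17 × 3.2 = 0.544.
The remaining 22% of clearance is unaffected.
CL_new/CL_old = 1.52 + 0.506 + 0.544 + 0.22 = 2.79.
Net systemic exposure ratio = 1 / 2.79 = 0.358.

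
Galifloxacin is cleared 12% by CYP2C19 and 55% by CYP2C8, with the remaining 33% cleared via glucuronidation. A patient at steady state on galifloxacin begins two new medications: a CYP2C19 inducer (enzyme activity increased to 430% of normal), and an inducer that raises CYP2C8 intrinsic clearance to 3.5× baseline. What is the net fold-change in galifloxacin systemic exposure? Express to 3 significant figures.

0.361

CYP2C19: 0.12 × 4.3 = 0.516
CYP2C8: 0.55 × 3.5 = 1.925
Other: 0.33 (unchanged)
Relative clearance = 0.516 + 1.925 + 0.33 = 2.771.
Net systemic exposure ratio = 1 / 2.771 = 0.361.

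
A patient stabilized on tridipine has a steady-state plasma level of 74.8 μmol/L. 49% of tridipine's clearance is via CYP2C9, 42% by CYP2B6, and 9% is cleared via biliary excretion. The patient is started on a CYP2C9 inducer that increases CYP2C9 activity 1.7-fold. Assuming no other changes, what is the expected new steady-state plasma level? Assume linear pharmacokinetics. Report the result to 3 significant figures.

The CYP2C9 pathway (49% of clearance) rises to 1.7× activity: 0.49 × 1.7 = 0.833.
CYP2B6 (42%) and the residual 9% are unaffected.
New clearance relative to baseline: 0.833 + 0.42 + 0.09 = 1.343.
With dosing unchanged, steady-state plasma level scales as 1/CL: 74.8 / 1.343 = 55.7 μmol/L.

55.7 μmol/L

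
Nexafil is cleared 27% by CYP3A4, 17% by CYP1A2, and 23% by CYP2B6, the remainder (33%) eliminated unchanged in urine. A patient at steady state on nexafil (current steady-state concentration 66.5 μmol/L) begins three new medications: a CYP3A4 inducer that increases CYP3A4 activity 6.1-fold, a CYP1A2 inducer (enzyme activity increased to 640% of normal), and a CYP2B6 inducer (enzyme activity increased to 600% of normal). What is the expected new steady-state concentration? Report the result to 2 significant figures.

The CYP3A4 pathway (27% of clearance) increases to 6.1× activity: 0.27 × 6.1 = 1.647.
The CYP1A2 pathway (17% of clearance) rises to 6.4× activity: 0.17 × 6.4 = 1.088.
The CYP2B6 pathway (23% of clearance) rises to 6× activity: 0.23 × 6 = 1.38.
The remaining 33% of clearance is unaffected.
CL_new/CL_old = 1.647 + 1.088 + 1.38 + 0.33 = 4.445.
Steady-state concentration ∝ 1/CL: new value = 66.5 / 4.445 = 15 μmol/L.

15 μmol/L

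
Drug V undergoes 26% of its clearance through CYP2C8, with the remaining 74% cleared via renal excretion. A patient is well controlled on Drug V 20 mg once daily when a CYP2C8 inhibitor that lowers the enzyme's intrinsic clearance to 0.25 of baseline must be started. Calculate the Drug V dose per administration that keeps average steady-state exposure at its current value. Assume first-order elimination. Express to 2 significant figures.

The CYP2C8 pathway (26% of clearance) is reduced to 0.25× activity: 0.26 × 0.25 = 0.065.
The remaining 74% of clearance is unaffected.
CL_new/CL_old = 0.065 + 0.74 = 0.805.
Exposure is unchanged when dose changes in proportion to clearance. New dose = 20 mg × 0.805 = 16 mg.

16 mg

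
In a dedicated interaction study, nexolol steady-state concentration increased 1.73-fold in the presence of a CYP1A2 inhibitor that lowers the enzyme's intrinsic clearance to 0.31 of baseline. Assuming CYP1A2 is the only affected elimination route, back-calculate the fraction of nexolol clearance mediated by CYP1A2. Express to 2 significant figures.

Write x for the fraction cleared via CYP1A2. The observed steady-state concentration change means clearance fell to 1/1.73 = 0.578 of baseline.
Setting x·0.31 + (1 − x) = 0.578 and solving: x = (0.578 − 1)/(0.31 − 1) = 0.61.

0.61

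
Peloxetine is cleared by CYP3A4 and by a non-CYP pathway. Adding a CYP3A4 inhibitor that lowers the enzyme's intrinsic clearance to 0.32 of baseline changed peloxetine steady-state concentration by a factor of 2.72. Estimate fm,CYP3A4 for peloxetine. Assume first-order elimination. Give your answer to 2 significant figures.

CL'/CL = 1 / 2.72 = 0.3676
0.32·fm + (1 − fm) = 0.3676
fm = (0.3676 − 1) / (0.32 − 1) = 0.93

0.93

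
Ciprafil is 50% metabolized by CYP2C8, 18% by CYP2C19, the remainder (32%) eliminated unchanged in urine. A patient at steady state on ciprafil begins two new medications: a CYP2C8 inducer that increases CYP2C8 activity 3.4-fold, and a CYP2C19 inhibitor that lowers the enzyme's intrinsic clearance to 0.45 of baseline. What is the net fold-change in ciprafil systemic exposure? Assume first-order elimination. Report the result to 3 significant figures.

The CYP2C8 pathway (50% of clearance) is boosted to 3.4× activity: 0.5 × 3.4 = 1.7.
The CYP2C19 pathway (18% of clearance) is reduced to 0.45× activity: 0.18 × 0.45 = 0.081.
The remaining 32% of clearance is unaffected.
CL_new/CL_old = 1.7 + 0.081 + 0.32 = 2.101.
Because systemic exposure varies inversely with clearance, the combined effect is 1 / 2.101 = 0.476.

0.476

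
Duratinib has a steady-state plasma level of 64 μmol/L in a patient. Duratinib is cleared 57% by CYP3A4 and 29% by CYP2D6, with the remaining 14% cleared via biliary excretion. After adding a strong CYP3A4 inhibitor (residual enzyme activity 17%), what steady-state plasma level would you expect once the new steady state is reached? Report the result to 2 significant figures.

1.2 × 10² μmol/L

CYP3A4: 0.57 × 0.17 = 0.0969
CYP2D6: 0.29 (unchanged)
Other: 0.14 (unchanged)
CL_new/CL_old = 0.0969 + 0.29 + 0.14 = 0.5269.
Steady-state plasma level ∝ 1/CL, so new value = 64 / 0.5269 = 1.2 × 10² μmol/L.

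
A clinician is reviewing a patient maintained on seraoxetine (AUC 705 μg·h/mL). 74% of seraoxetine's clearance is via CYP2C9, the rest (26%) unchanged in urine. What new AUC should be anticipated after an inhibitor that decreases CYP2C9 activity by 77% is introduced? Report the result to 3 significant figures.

The CYP2C9 pathway (74% of clearance) is reduced to 0.23× activity: 0.74 × 0.23 = 0.1702.
Non-CYP routes (26%) are unchanged.
CL_new/CL_old = 0.1702 + 0.26 = 0.4302.
New AUC = baseline ÷ relative clearance = 705 / 0.4302 = 1.64 × 10³ μg·h/mL.

1.64 × 10³ μg·h/mL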